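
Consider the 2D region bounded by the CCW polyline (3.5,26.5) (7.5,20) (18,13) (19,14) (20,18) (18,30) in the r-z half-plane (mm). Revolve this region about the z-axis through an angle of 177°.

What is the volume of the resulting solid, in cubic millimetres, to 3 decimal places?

Profile (r,z), 6 vertices: (3.5,26.5) (7.5,20) (18,13) (19,14) (20,18) (18,30)
edge 0: (3.5,26.5)→(7.5,20)  cross = 3.5·20 − 7.5·26.5 = -128.7500; (r_i+r_j)·cross = 11·-128.7500 = -1416.2500
edge 1: (7.5,20)→(18,13)  cross = 7.5·13 − 18·20 = -262.5000; (r_i+r_j)·cross = 25.5·-262.5000 = -6693.7500
edge 2: (18,13)→(19,14)  cross = 18·14 − 19·13 = 5.0000; (r_i+r_j)·cross = 37·5.0000 = 185.0000
edge 3: (19,14)→(20,18)  cross = 19·18 − 20·14 = 62.0000; (r_i+r_j)·cross = 39·62.0000 = 2418.0000
edge 4: (20,18)→(18,30)  cross = 20·30 − 18·18 = 276.0000; (r_i+r_j)·cross = 38·276.0000 = 10488.0000
edge 5: (18,30)→(3.5,26.5)  cross = 18·26.5 − 3.5·30 = 372.0000; (r_i+r_j)·cross = 21.5·372.0000 = 7998.0000
Σcross = 323.7500 → A = |Σcross|/2 = 161.8750 mm²
Σ(r_i+r_j)·cross = 12979.0000 → first moment M = |Σ|/6 = 2163.1667
R_c = M/A = 2163.1667/161.8750 = 13.3632 mm
θ = 177° = 3.089233 rad
V = θ·R_c·A = 3.089233·13.3632·161.8750 = 6682.525 mm³

Volume = 6682.525 mm³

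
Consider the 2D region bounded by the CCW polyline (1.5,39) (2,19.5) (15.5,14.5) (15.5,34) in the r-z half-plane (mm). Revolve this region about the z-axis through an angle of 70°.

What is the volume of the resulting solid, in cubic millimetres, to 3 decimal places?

Volume = 2815.427 mm³

Profile (r,z), 4 vertices: (1.5,39) (2,19.5) (15.5,14.5) (15.5,34)
edge 0: (1.5,39)→(2,19.5)  cross = 1.5·19.5 − 2·39 = -48.7500; (r_i+r_j)·cross = 3.5·-48.7500 = -170.6250
edge 1: (2,19.5)→(15.5,14.5)  cross = 2·14.5 − 15.5·19.5 = -273.2500; (r_i+r_j)·cross = 17.5·-273.2500 = -4781.8750
edge 2: (15.5,14.5)→(15.5,34)  cross = 15.5·34 − 15.5·14.5 = 302.2500; (r_i+r_j)·cross = 31·302.2500 = 9369.7500
edge 3: (15.5,34)→(1.5,39)  cross = 15.5·39 − 1.5·34 = 553.5000; (r_i+r_j)·cross = 17·553.5000 = 9409.5000
Σcross = 533.7500 → A = |Σcross|/2 = 266.8750 mm²
Σ(r_i+r_j)·cross = 13826.7500 → first moment M = |Σ|/6 = 2304.4583
R_c = M/A = 2304.4583/266.8750 = 8.6350 mm
θ = 70° = 1.221730 rad
V = θ·R_c·A = 1.221730·8.6350·266.8750 = 2815.427 mm³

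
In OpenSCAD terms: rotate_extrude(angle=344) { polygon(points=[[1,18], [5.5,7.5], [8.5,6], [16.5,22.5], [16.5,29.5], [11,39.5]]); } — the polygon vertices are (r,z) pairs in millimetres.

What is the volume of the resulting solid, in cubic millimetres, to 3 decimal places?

Profile (r,z), 6 vertices: (1,18) (5.5,7.5) (8.5,6) (16.5,22.5) (16.5,29.5) (11,39.5)
edge 0: (1,18)→(5.5,7.5)  cross = 1·7.5 − 5.5·18 = -91.5000; (r_i+r_j)·cross = 6.5·-91.5000 = -594.7500
edge 1: (5.5,7.5)→(8.5,6)  cross = 5.5·6 − 8.5·7.5 = -30.7500; (r_i+r_j)·cross = 14·-30.7500 = -430.5000
edge 2: (8.5,6)→(16.5,22.5)  cross = 8.5·22.5 − 16.5·6 = 92.2500; (r_i+r_j)·cross = 25·92.2500 = 2306.2500
edge 3: (16.5,22.5)→(16.5,29.5)  cross = 16.5·29.5 − 16.5·22.5 = 115.5000; (r_i+r_j)·cross = 33·115.5000 = 3811.5000
edge 4: (16.5,29.5)→(11,39.5)  cross = 16.5·39.5 − 11·29.5 = 327.2500; (r_i+r_j)·cross = 27.5·327.2500 = 8999.3750
edge 5: (11,39.5)→(1,18)  cross = 11·18 − 1·39.5 = 158.5000; (r_i+r_j)·cross = 12·158.5000 = 1902.0000
Σcross = 571.2500 → A = |Σcross|/2 = 285.6250 mm²
Σ(r_i+r_j)·cross = 15993.8750 → first moment M = |Σ|/6 = 2665.6458
R_c = M/A = 2665.6458/285.6250 = 9.3327 mm
θ = 344° = 6.003933 rad
V = θ·R_c·A = 6.003933·9.3327·285.6250 = 16004.358 mm³

Volume = 16004.358 mm³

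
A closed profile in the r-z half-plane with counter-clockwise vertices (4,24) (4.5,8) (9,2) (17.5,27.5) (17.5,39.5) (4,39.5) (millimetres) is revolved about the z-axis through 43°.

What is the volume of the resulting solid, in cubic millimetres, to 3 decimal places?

Volume = 2808.543 mm³

Profile (r,z), 6 vertices: (4,24) (4.5,8) (9,2) (17.5,27.5) (17.5,39.5) (4,39.5)
edge 0: (4,24)→(4.5,8)  cross = 4·8 − 4.5·24 = -76.0000; (r_i+r_j)·cross = 8.5·-76.0000 = -646.0000
edge 1: (4.5,8)→(9,2)  cross = 4.5·2 − 9·8 = -63.0000; (r_i+r_j)·cross = 13.5·-63.0000 = -850.5000
edge 2: (9,2)→(17.5,27.5)  cross = 9·27.5 − 17.5·2 = 212.5000; (r_i+r_j)·cross = 26.5·212.5000 = 5631.2500
edge 3: (17.5,27.5)→(17.5,39.5)  cross = 17.5·39.5 − 17.5·27.5 = 210.0000; (r_i+r_j)·cross = 35·210.0000 = 7350.0000
edge 4: (17.5,39.5)→(4,39.5)  cross = 17.5·39.5 − 4·39.5 = 533.2500; (r_i+r_j)·cross = 21.5·533.2500 = 11464.8750
edge 5: (4,39.5)→(4,24)  cross = 4·24 − 4·39.5 = -62.0000; (r_i+r_j)·cross = 8·-62.0000 = -496.0000
Σcross = 754.7500 → A = |Σcross|/2 = 377.3750 mm²
Σ(r_i+r_j)·cross = 22453.6250 → first moment M = |Σ|/6 = 3742.2708
R_c = M/A = 3742.2708/377.3750 = 9.9166 mm
θ = 43° = 0.750492 rad
V = θ·R_c·A = 0.750492·9.9166·377.3750 = 2808.543 mm³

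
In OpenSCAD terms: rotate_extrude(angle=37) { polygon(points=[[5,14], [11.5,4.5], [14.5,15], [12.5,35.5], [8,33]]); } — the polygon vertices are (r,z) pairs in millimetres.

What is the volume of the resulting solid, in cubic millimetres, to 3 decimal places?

Profile (r,z), 5 vertices: (5,14) (11.5,4.5) (14.5,15) (12.5,35.5) (8,33)
edge 0: (5,14)→(11.5,4.5)  cross = 5·4.5 − 11.5·14 = -138.5000; (r_i+r_j)·cross = 16.5·-138.5000 = -2285.2500
edge 1: (11.5,4.5)→(14.5,15)  cross = 11.5·15 − 14.5·4.5 = 107.2500; (r_i+r_j)·cross = 26·107.2500 = 2788.5000
edge 2: (14.5,15)→(12.5,35.5)  cross = 14.5·35.5 − 12.5·15 = 327.2500; (r_i+r_j)·cross = 27·327.2500 = 8835.7500
edge 3: (12.5,35.5)→(8,33)  cross = 12.5·33 − 8·35.5 = 128.5000; (r_i+r_j)·cross = 20.5·128.5000 = 2634.2500
edge 4: (8,33)→(5,14)  cross = 8·14 − 5·33 = -53.0000; (r_i+r_j)·cross = 13·-53.0000 = -689.0000
Σcross = 371.5000 → A = |Σcross|/2 = 185.7500 mm²
Σ(r_i+r_j)·cross = 11284.2500 → first moment M = |Σ|/6 = 1880.7083
R_c = M/A = 1880.7083/185.7500 = 10.1249 mm
θ = 37° = 0.645772 rad
V = θ·R_c·A = 0.645772·10.1249·185.7500 = 1214.508 mm³

Volume = 1214.508 mm³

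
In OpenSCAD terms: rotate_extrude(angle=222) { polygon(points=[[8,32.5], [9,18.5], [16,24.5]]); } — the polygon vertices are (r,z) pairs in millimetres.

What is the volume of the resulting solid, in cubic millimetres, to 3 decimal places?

Volume = 2216.289 mm³

Profile (r,z), 3 vertices: (8,32.5) (9,18.5) (16,24.5)
edge 0: (8,32.5)→(9,18.5)  cross = 8·18.5 − 9·32.5 = -144.5000; (r_i+r_j)·cross = 17·-144.5000 = -2456.5000
edge 1: (9,18.5)→(16,24.5)  cross = 9·24.5 − 16·18.5 = -75.5000; (r_i+r_j)·cross = 25·-75.5000 = -1887.5000
edge 2: (16,24.5)→(8,32.5)  cross = 16·32.5 − 8·24.5 = 324.0000; (r_i+r_j)·cross = 24·324.0000 = 7776.0000
Σcross = 104.0000 → A = |Σcross|/2 = 52.0000 mm²
Σ(r_i+r_j)·cross = 3432.0000 → first moment M = |Σ|/6 = 572.0000
R_c = M/A = 572.0000/52.0000 = 11.0000 mm
θ = 222° = 3.874631 rad
V = θ·R_c·A = 3.874631·11.0000·52.0000 = 2216.289 mm³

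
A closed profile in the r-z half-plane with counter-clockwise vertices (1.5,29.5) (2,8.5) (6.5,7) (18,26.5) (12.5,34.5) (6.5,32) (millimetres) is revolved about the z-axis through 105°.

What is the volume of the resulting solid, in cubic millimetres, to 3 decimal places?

Volume = 4259.945 mm³

Profile (r,z), 6 vertices: (1.5,29.5) (2,8.5) (6.5,7) (18,26.5) (12.5,34.5) (6.5,32)
edge 0: (1.5,29.5)→(2,8.5)  cross = 1.5·8.5 − 2·29.5 = -46.2500; (r_i+r_j)·cross = 3.5·-46.2500 = -161.8750
edge 1: (2,8.5)→(6.5,7)  cross = 2·7 − 6.5·8.5 = -41.2500; (r_i+r_j)·cross = 8.5·-41.2500 = -350.6250
edge 2: (6.5,7)→(18,26.5)  cross = 6.5·26.5 − 18·7 = 46.2500; (r_i+r_j)·cross = 24.5·46.2500 = 1133.1250
edge 3: (18,26.5)→(12.5,34.5)  cross = 18·34.5 − 12.5·26.5 = 289.7500; (r_i+r_j)·cross = 30.5·289.7500 = 8837.3750
edge 4: (12.5,34.5)→(6.5,32)  cross = 12.5·32 − 6.5·34.5 = 175.7500; (r_i+r_j)·cross = 19·175.7500 = 3339.2500
edge 5: (6.5,32)→(1.5,29.5)  cross = 6.5·29.5 − 1.5·32 = 143.7500; (r_i+r_j)·cross = 8·143.7500 = 1150.0000
Σcross = 568.0000 → A = |Σcross|/2 = 284.0000 mm²
Σ(r_i+r_j)·cross = 13947.2500 → first moment M = |Σ|/6 = 2324.5417
R_c = M/A = 2324.5417/284.0000 = 8.1850 mm
θ = 105° = 1.832596 rad
V = θ·R_c·A = 1.832596·8.1850·284.0000 = 4259.945 mm³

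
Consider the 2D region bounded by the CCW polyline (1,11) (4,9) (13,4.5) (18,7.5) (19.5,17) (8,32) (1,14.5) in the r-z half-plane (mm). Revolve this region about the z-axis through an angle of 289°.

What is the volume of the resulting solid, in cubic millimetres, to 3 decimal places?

Profile (r,z), 7 vertices: (1,11) (4,9) (13,4.5) (18,7.5) (19.5,17) (8,32) (1,14.5)
edge 0: (1,11)→(4,9)  cross = 1·9 − 4·11 = -35.0000; (r_i+r_j)·cross = 5·-35.0000 = -175.0000
edge 1: (4,9)→(13,4.5)  cross = 4·4.5 − 13·9 = -99.0000; (r_i+r_j)·cross = 17·-99.0000 = -1683.0000
edge 2: (13,4.5)→(18,7.5)  cross = 13·7.5 − 18·4.5 = 16.5000; (r_i+r_j)·cross = 31·16.5000 = 511.5000
edge 3: (18,7.5)→(19.5,17)  cross = 18·17 − 19.5·7.5 = 159.7500; (r_i+r_j)·cross = 37.5·159.7500 = 5990.6250
edge 4: (19.5,17)→(8,32)  cross = 19.5·32 − 8·17 = 488.0000; (r_i+r_j)·cross = 27.5·488.0000 = 13420.0000
edge 5: (8,32)→(1,14.5)  cross = 8·14.5 − 1·32 = 84.0000; (r_i+r_j)·cross = 9·84.0000 = 756.0000
edge 6: (1,14.5)→(1,11)  cross = 1·11 − 1·14.5 = -3.5000; (r_i+r_j)·cross = 2·-3.5000 = -7.0000
Σcross = 610.7500 → A = |Σcross|/2 = 305.3750 mm²
Σ(r_i+r_j)·cross = 18813.1250 → first moment M = |Σ|/6 = 3135.5208
R_c = M/A = 3135.5208/305.3750 = 10.2678 mm
θ = 289° = 5.044002 rad
V = θ·R_c·A = 5.044002·10.2678·305.3750 = 15815.572 mm³

Volume = 15815.572 mm³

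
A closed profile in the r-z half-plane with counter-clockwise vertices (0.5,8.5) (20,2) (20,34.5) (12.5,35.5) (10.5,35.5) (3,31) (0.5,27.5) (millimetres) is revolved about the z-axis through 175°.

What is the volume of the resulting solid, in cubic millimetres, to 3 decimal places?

Profile (r,z), 7 vertices: (0.5,8.5) (20,2) (20,34.5) (12.5,35.5) (10.5,35.5) (3,31) (0.5,27.5)
edge 0: (0.5,8.5)→(20,2)  cross = 0.5·2 − 20·8.5 = -169.0000; (r_i+r_j)·cross = 20.5·-169.0000 = -3464.5000
edge 1: (20,2)→(20,34.5)  cross = 20·34.5 − 20·2 = 650.0000; (r_i+r_j)·cross = 40·650.0000 = 26000.0000
edge 2: (20,34.5)→(12.5,35.5)  cross = 20·35.5 − 12.5·34.5 = 278.7500; (r_i+r_j)·cross = 32.5·278.7500 = 9059.3750
edge 3: (12.5,35.5)→(10.5,35.5)  cross = 12.5·35.5 − 10.5·35.5 = 71.0000; (r_i+r_j)·cross = 23·71.0000 = 1633.0000
edge 4: (10.5,35.5)→(3,31)  cross = 10.5·31 − 3·35.5 = 219.0000; (r_i+r_j)·cross = 13.5·219.0000 = 2956.5000
edge 5: (3,31)→(0.5,27.5)  cross = 3·27.5 − 0.5·31 = 67.0000; (r_i+r_j)·cross = 3.5·67.0000 = 234.5000
edge 6: (0.5,27.5)→(0.5,8.5)  cross = 0.5·8.5 − 0.5·27.5 = -9.5000; (r_i+r_j)·cross = 1·-9.5000 = -9.5000
Σcross = 1107.2500 → A = |Σcross|/2 = 553.6250 mm²
Σ(r_i+r_j)·cross = 36409.3750 → first moment M = |Σ|/6 = 6068.2292
R_c = M/A = 6068.2292/553.6250 = 10.9609 mm
θ = 175° = 3.054326 rad
V = θ·R_c·A = 3.054326·10.9609·553.6250 = 18534.351 mm³

Volume = 18534.351 mm³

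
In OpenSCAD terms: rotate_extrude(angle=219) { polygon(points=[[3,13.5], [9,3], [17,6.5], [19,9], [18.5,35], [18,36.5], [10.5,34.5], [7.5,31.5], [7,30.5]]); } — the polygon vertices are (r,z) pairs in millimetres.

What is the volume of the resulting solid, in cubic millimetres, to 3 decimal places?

Volume = 18139.145 mm³

Profile (r,z), 9 vertices: (3,13.5) (9,3) (17,6.5) (19,9) (18.5,35) (18,36.5) (10.5,34.5) (7.5,31.5) (7,30.5)
edge 0: (3,13.5)→(9,3)  cross = 3·3 − 9·13.5 = -112.5000; (r_i+r_j)·cross = 12·-112.5000 = -1350.0000
edge 1: (9,3)→(17,6.5)  cross = 9·6.5 − 17·3 = 7.5000; (r_i+r_j)·cross = 26·7.5000 = 195.0000
edge 2: (17,6.5)→(19,9)  cross = 17·9 − 19·6.5 = 29.5000; (r_i+r_j)·cross = 36·29.5000 = 1062.0000
edge 3: (19,9)→(18.5,35)  cross = 19·35 − 18.5·9 = 498.5000; (r_i+r_j)·cross = 37.5·498.5000 = 18693.7500
edge 4: (18.5,35)→(18,36.5)  cross = 18.5·36.5 − 18·35 = 45.2500; (r_i+r_j)·cross = 36.5·45.2500 = 1651.6250
edge 5: (18,36.5)→(10.5,34.5)  cross = 18·34.5 − 10.5·36.5 = 237.7500; (r_i+r_j)·cross = 28.5·237.7500 = 6775.8750
edge 6: (10.5,34.5)→(7.5,31.5)  cross = 10.5·31.5 − 7.5·34.5 = 72.0000; (r_i+r_j)·cross = 18·72.0000 = 1296.0000
edge 7: (7.5,31.5)→(7,30.5)  cross = 7.5·30.5 − 7·31.5 = 8.2500; (r_i+r_j)·cross = 14.5·8.2500 = 119.6250
edge 8: (7,30.5)→(3,13.5)  cross = 7·13.5 − 3·30.5 = 3.0000; (r_i+r_j)·cross = 10·3.0000 = 30.0000
Σcross = 789.2500 → A = |Σcross|/2 = 394.6250 mm²
Σ(r_i+r_j)·cross = 28473.8750 → first moment M = |Σ|/6 = 4745.6458
R_c = M/A = 4745.6458/394.6250 = 12.0257 mm
θ = 219° = 3.822271 rad
V = θ·R_c·A = 3.822271·12.0257·394.6250 = 18139.145 mm³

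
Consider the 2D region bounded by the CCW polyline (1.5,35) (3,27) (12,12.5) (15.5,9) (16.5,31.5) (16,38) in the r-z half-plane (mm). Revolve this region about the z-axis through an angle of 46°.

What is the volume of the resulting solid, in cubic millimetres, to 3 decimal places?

Profile (r,z), 6 vertices: (1.5,35) (3,27) (12,12.5) (15.5,9) (16.5,31.5) (16,38)
edge 0: (1.5,35)→(3,27)  cross = 1.5·27 − 3·35 = -64.5000; (r_i+r_j)·cross = 4.5·-64.5000 = -290.2500
edge 1: (3,27)→(12,12.5)  cross = 3·12.5 − 12·27 = -286.5000; (r_i+r_j)·cross = 15·-286.5000 = -4297.5000
edge 2: (12,12.5)→(15.5,9)  cross = 12·9 − 15.5·12.5 = -85.7500; (r_i+r_j)·cross = 27.5·-85.7500 = -2358.1250
edge 3: (15.5,9)→(16.5,31.5)  cross = 15.5·31.5 − 16.5·9 = 339.7500; (r_i+r_j)·cross = 32·339.7500 = 10872.0000
edge 4: (16.5,31.5)→(16,38)  cross = 16.5·38 − 16·31.5 = 123.0000; (r_i+r_j)·cross = 32.5·123.0000 = 3997.5000
edge 5: (16,38)→(1.5,35)  cross = 16·35 − 1.5·38 = 503.0000; (r_i+r_j)·cross = 17.5·503.0000 = 8802.5000
Σcross = 529.0000 → A = |Σcross|/2 = 264.5000 mm²
Σ(r_i+r_j)·cross = 16726.1250 → first moment M = |Σ|/6 = 2787.6875
R_c = M/A = 2787.6875/264.5000 = 10.5395 mm
θ = 46° = 0.802851 rad
V = θ·R_c·A = 0.802851·10.5395·264.5000 = 2238.099 mm³

Volume = 2238.099 mm³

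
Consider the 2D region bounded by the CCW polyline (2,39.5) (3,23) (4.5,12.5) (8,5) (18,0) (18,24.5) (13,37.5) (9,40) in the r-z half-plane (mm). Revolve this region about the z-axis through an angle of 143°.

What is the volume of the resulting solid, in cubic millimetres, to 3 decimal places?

Volume = 12398.718 mm³

Profile (r,z), 8 vertices: (2,39.5) (3,23) (4.5,12.5) (8,5) (18,0) (18,24.5) (13,37.5) (9,40)
edge 0: (2,39.5)→(3,23)  cross = 2·23 − 3·39.5 = -72.5000; (r_i+r_j)·cross = 5·-72.5000 = -362.5000
edge 1: (3,23)→(4.5,12.5)  cross = 3·12.5 − 4.5·23 = -66.0000; (r_i+r_j)·cross = 7.5·-66.0000 = -495.0000
edge 2: (4.5,12.5)→(8,5)  cross = 4.5·5 − 8·12.5 = -77.5000; (r_i+r_j)·cross = 12.5·-77.5000 = -968.7500
edge 3: (8,5)→(18,0)  cross = 8·0 − 18·5 = -90.0000; (r_i+r_j)·cross = 26·-90.0000 = -2340.0000
edge 4: (18,0)→(18,24.5)  cross = 18·24.5 − 18·0 = 441.0000; (r_i+r_j)·cross = 36·441.0000 = 15876.0000
edge 5: (18,24.5)→(13,37.5)  cross = 18·37.5 − 13·24.5 = 356.5000; (r_i+r_j)·cross = 31·356.5000 = 11051.5000
edge 6: (13,37.5)→(9,40)  cross = 13·40 − 9·37.5 = 182.5000; (r_i+r_j)·cross = 22·182.5000 = 4015.0000
edge 7: (9,40)→(2,39.5)  cross = 9·39.5 − 2·40 = 275.5000; (r_i+r_j)·cross = 11·275.5000 = 3030.5000
Σcross = 949.5000 → A = |Σcross|/2 = 474.7500 mm²
Σ(r_i+r_j)·cross = 29806.7500 → first moment M = |Σ|/6 = 4967.7917
R_c = M/A = 4967.7917/474.7500 = 10.4640 mm
θ = 143° = 2.495821 rad
V = θ·R_c·A = 2.495821·10.4640·474.7500 = 12398.718 mm³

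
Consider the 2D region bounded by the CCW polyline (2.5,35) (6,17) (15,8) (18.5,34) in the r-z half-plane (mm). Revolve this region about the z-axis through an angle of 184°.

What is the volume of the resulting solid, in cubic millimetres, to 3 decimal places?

Volume = 9724.538 mm³

Profile (r,z), 4 vertices: (2.5,35) (6,17) (15,8) (18.5,34)
edge 0: (2.5,35)→(6,17)  cross = 2.5·17 − 6·35 = -167.5000; (r_i+r_j)·cross = 8.5·-167.5000 = -1423.7500
edge 1: (6,17)→(15,8)  cross = 6·8 − 15·17 = -207.0000; (r_i+r_j)·cross = 21·-207.0000 = -4347.0000
edge 2: (15,8)→(18.5,34)  cross = 15·34 − 18.5·8 = 362.0000; (r_i+r_j)·cross = 33.5·362.0000 = 12127.0000
edge 3: (18.5,34)→(2.5,35)  cross = 18.5·35 − 2.5·34 = 562.5000; (r_i+r_j)·cross = 21·562.5000 = 11812.5000
Σcross = 550.0000 → A = |Σcross|/2 = 275.0000 mm²
Σ(r_i+r_j)·cross = 18168.7500 → first moment M = |Σ|/6 = 3028.1250
R_c = M/A = 3028.1250/275.0000 = 11.0114 mm
θ = 184° = 3.211406 rad
V = θ·R_c·A = 3.211406·11.0114·275.0000 = 9724.538 mm³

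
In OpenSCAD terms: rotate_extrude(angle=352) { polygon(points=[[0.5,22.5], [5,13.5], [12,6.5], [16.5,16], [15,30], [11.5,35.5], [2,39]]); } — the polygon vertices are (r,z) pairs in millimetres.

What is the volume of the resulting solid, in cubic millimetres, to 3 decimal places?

Volume = 18219.236 mm³

Profile (r,z), 7 vertices: (0.5,22.5) (5,13.5) (12,6.5) (16.5,16) (15,30) (11.5,35.5) (2,39)
edge 0: (0.5,22.5)→(5,13.5)  cross = 0.5·13.5 − 5·22.5 = -105.7500; (r_i+r_j)·cross = 5.5·-105.7500 = -581.6250
edge 1: (5,13.5)→(12,6.5)  cross = 5·6.5 − 12·13.5 = -129.5000; (r_i+r_j)·cross = 17·-129.5000 = -2201.5000
edge 2: (12,6.5)→(16.5,16)  cross = 12·16 − 16.5·6.5 = 84.7500; (r_i+r_j)·cross = 28.5·84.7500 = 2415.3750
edge 3: (16.5,16)→(15,30)  cross = 16.5·30 − 15·16 = 255.0000; (r_i+r_j)·cross = 31.5·255.0000 = 8032.5000
edge 4: (15,30)→(11.5,35.5)  cross = 15·35.5 − 11.5·30 = 187.5000; (r_i+r_j)·cross = 26.5·187.5000 = 4968.7500
edge 5: (11.5,35.5)→(2,39)  cross = 11.5·39 − 2·35.5 = 377.5000; (r_i+r_j)·cross = 13.5·377.5000 = 5096.2500
edge 6: (2,39)→(0.5,22.5)  cross = 2·22.5 − 0.5·39 = 25.5000; (r_i+r_j)·cross = 2.5·25.5000 = 63.7500
Σcross = 695.0000 → A = |Σcross|/2 = 347.5000 mm²
Σ(r_i+r_j)·cross = 17793.5000 → first moment M = |Σ|/6 = 2965.5833
R_c = M/A = 2965.5833/347.5000 = 8.5341 mm
θ = 352° = 6.143559 rad
V = θ·R_c·A = 6.143559·8.5341·347.5000 = 18219.236 mm³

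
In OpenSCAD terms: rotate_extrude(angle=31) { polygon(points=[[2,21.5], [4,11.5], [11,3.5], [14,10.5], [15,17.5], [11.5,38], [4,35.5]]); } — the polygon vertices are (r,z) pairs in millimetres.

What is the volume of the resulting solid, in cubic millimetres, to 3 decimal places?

Volume = 1439.942 mm³

Profile (r,z), 7 vertices: (2,21.5) (4,11.5) (11,3.5) (14,10.5) (15,17.5) (11.5,38) (4,35.5)
edge 0: (2,21.5)→(4,11.5)  cross = 2·11.5 − 4·21.5 = -63.0000; (r_i+r_j)·cross = 6·-63.0000 = -378.0000
edge 1: (4,11.5)→(11,3.5)  cross = 4·3.5 − 11·11.5 = -112.5000; (r_i+r_j)·cross = 15·-112.5000 = -1687.5000
edge 2: (11,3.5)→(14,10.5)  cross = 11·10.5 − 14·3.5 = 66.5000; (r_i+r_j)·cross = 25·66.5000 = 1662.5000
edge 3: (14,10.5)→(15,17.5)  cross = 14·17.5 − 15·10.5 = 87.5000; (r_i+r_j)·cross = 29·87.5000 = 2537.5000
edge 4: (15,17.5)→(11.5,38)  cross = 15·38 − 11.5·17.5 = 368.7500; (r_i+r_j)·cross = 26.5·368.7500 = 9771.8750
edge 5: (11.5,38)→(4,35.5)  cross = 11.5·35.5 − 4·38 = 256.2500; (r_i+r_j)·cross = 15.5·256.2500 = 3971.8750
edge 6: (4,35.5)→(2,21.5)  cross = 4·21.5 − 2·35.5 = 15.0000; (r_i+r_j)·cross = 6·15.0000 = 90.0000
Σcross = 618.5000 → A = |Σcross|/2 = 309.2500 mm²
Σ(r_i+r_j)·cross = 15968.2500 → first moment M = |Σ|/6 = 2661.3750
R_c = M/A = 2661.3750/309.2500 = 8.6059 mm
θ = 31° = 0.541052 rad
V = θ·R_c·A = 0.541052·8.6059·309.2500 = 1439.942 mm³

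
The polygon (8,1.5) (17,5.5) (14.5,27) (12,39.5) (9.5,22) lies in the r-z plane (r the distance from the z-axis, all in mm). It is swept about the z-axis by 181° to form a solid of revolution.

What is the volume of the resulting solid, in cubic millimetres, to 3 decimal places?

Volume = 7254.354 mm³

Profile (r,z), 5 vertices: (8,1.5) (17,5.5) (14.5,27) (12,39.5) (9.5,22)
edge 0: (8,1.5)→(17,5.5)  cross = 8·5.5 − 17·1.5 = 18.5000; (r_i+r_j)·cross = 25·18.5000 = 462.5000
edge 1: (17,5.5)→(14.5,27)  cross = 17·27 − 14.5·5.5 = 379.2500; (r_i+r_j)·cross = 31.5·379.2500 = 11946.3750
edge 2: (14.5,27)→(12,39.5)  cross = 14.5·39.5 − 12·27 = 248.7500; (r_i+r_j)·cross = 26.5·248.7500 = 6591.8750
edge 3: (12,39.5)→(9.5,22)  cross = 12·22 − 9.5·39.5 = -111.2500; (r_i+r_j)·cross = 21.5·-111.2500 = -2391.8750
edge 4: (9.5,22)→(8,1.5)  cross = 9.5·1.5 − 8·22 = -161.7500; (r_i+r_j)·cross = 17.5·-161.7500 = -2830.6250
Σcross = 373.5000 → A = |Σcross|/2 = 186.7500 mm²
Σ(r_i+r_j)·cross = 13778.2500 → first moment M = |Σ|/6 = 2296.3750
R_c = M/A = 2296.3750/186.7500 = 12.2965 mm
θ = 181° = 3.159046 rad
V = θ·R_c·A = 3.159046·12.2965·186.7500 = 7254.354 mm³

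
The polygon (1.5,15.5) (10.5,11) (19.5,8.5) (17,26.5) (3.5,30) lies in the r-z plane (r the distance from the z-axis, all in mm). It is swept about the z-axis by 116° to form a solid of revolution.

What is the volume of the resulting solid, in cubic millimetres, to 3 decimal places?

Profile (r,z), 5 vertices: (1.5,15.5) (10.5,11) (19.5,8.5) (17,26.5) (3.5,30)
edge 0: (1.5,15.5)→(10.5,11)  cross = 1.5·11 − 10.5·15.5 = -146.2500; (r_i+r_j)·cross = 12·-146.2500 = -1755.0000
edge 1: (10.5,11)→(19.5,8.5)  cross = 10.5·8.5 − 19.5·11 = -125.2500; (r_i+r_j)·cross = 30·-125.2500 = -3757.5000
edge 2: (19.5,8.5)→(17,26.5)  cross = 19.5·26.5 − 17·8.5 = 372.2500; (r_i+r_j)·cross = 36.5·372.2500 = 13587.1250
edge 3: (17,26.5)→(3.5,30)  cross = 17·30 − 3.5·26.5 = 417.2500; (r_i+r_j)·cross = 20.5·417.2500 = 8553.6250
edge 4: (3.5,30)→(1.5,15.5)  cross = 3.5·15.5 − 1.5·30 = 9.2500; (r_i+r_j)·cross = 5·9.2500 = 46.2500
Σcross = 527.2500 → A = |Σcross|/2 = 263.6250 mm²
Σ(r_i+r_j)·cross = 16674.5000 → first moment M = |Σ|/6 = 2779.0833
R_c = M/A = 2779.0833/263.6250 = 10.5418 mm
θ = 116° = 2.024582 rad
V = θ·R_c·A = 2.024582·10.5418·263.6250 = 5626.482 mm³

Volume = 5626.482 mm³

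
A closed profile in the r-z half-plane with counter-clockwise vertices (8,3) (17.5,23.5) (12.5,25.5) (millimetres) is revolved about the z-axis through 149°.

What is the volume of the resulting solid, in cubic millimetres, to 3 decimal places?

Profile (r,z), 3 vertices: (8,3) (17.5,23.5) (12.5,25.5)
edge 0: (8,3)→(17.5,23.5)  cross = 8·23.5 − 17.5·3 = 135.5000; (r_i+r_j)·cross = 25.5·135.5000 = 3455.2500
edge 1: (17.5,23.5)→(12.5,25.5)  cross = 17.5·25.5 − 12.5·23.5 = 152.5000; (r_i+r_j)·cross = 30·152.5000 = 4575.0000
edge 2: (12.5,25.5)→(8,3)  cross = 12.5·3 − 8·25.5 = -166.5000; (r_i+r_j)·cross = 20.5·-166.5000 = -3413.2500
Σcross = 121.5000 → A = |Σcross|/2 = 60.7500 mm²
Σ(r_i+r_j)·cross = 4617.0000 → first moment M = |Σ|/6 = 769.5000
R_c = M/A = 769.5000/60.7500 = 12.6667 mm
θ = 149° = 2.600541 rad
V = θ·R_c·A = 2.600541·12.6667·60.7500 = 2001.116 mm³

Volume = 2001.116 mm³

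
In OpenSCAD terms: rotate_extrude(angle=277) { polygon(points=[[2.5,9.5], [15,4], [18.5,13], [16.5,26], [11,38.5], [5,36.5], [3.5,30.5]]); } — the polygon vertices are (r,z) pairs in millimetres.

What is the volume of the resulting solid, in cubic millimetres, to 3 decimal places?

Volume = 19308.435 mm³

Profile (r,z), 7 vertices: (2.5,9.5) (15,4) (18.5,13) (16.5,26) (11,38.5) (5,36.5) (3.5,30.5)
edge 0: (2.5,9.5)→(15,4)  cross = 2.5·4 − 15·9.5 = -132.5000; (r_i+r_j)·cross = 17.5·-132.5000 = -2318.7500
edge 1: (15,4)→(18.5,13)  cross = 15·13 − 18.5·4 = 121.0000; (r_i+r_j)·cross = 33.5·121.0000 = 4053.5000
edge 2: (18.5,13)→(16.5,26)  cross = 18.5·26 − 16.5·13 = 266.5000; (r_i+r_j)·cross = 35·266.5000 = 9327.5000
edge 3: (16.5,26)→(11,38.5)  cross = 16.5·38.5 − 11·26 = 349.2500; (r_i+r_j)·cross = 27.5·349.2500 = 9604.3750
edge 4: (11,38.5)→(5,36.5)  cross = 11·36.5 − 5·38.5 = 209.0000; (r_i+r_j)·cross = 16·209.0000 = 3344.0000
edge 5: (5,36.5)→(3.5,30.5)  cross = 5·30.5 − 3.5·36.5 = 24.7500; (r_i+r_j)·cross = 8.5·24.7500 = 210.3750
edge 6: (3.5,30.5)→(2.5,9.5)  cross = 3.5·9.5 − 2.5·30.5 = -43.0000; (r_i+r_j)·cross = 6·-43.0000 = -258.0000
Σcross = 795.0000 → A = |Σcross|/2 = 397.5000 mm²
Σ(r_i+r_j)·cross = 23963.0000 → first moment M = |Σ|/6 = 3993.8333
R_c = M/A = 3993.8333/397.5000 = 10.0474 mm
θ = 277° = 4.834562 rad
V = θ·R_c·A = 4.834562·10.0474·397.5000 = 19308.435 mm³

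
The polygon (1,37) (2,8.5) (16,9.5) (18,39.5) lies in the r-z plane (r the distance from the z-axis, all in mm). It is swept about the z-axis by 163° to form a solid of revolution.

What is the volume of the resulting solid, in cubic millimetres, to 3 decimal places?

Volume = 11984.085 mm³

Profile (r,z), 4 vertices: (1,37) (2,8.5) (16,9.5) (18,39.5)
edge 0: (1,37)→(2,8.5)  cross = 1·8.5 − 2·37 = -65.5000; (r_i+r_j)·cross = 3·-65.5000 = -196.5000
edge 1: (2,8.5)→(16,9.5)  cross = 2·9.5 − 16·8.5 = -117.0000; (r_i+r_j)·cross = 18·-117.0000 = -2106.0000
edge 2: (16,9.5)→(18,39.5)  cross = 16·39.5 − 18·9.5 = 461.0000; (r_i+r_j)·cross = 34·461.0000 = 15674.0000
edge 3: (18,39.5)→(1,37)  cross = 18·37 − 1·39.5 = 626.5000; (r_i+r_j)·cross = 19·626.5000 = 11903.5000
Σcross = 905.0000 → A = |Σcross|/2 = 452.5000 mm²
Σ(r_i+r_j)·cross = 25275.0000 → first moment M = |Σ|/6 = 4212.5000
R_c = M/A = 4212.5000/452.5000 = 9.3094 mm
θ = 163° = 2.844887 rad
V = θ·R_c·A = 2.844887·9.3094·452.5000 = 11984.085 mm³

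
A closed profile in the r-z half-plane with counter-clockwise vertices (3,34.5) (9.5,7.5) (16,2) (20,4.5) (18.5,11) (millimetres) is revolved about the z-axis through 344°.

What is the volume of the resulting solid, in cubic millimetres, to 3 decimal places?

Volume = 13047.171 mm³

Profile (r,z), 5 vertices: (3,34.5) (9.5,7.5) (16,2) (20,4.5) (18.5,11)
edge 0: (3,34.5)→(9.5,7.5)  cross = 3·7.5 − 9.5·34.5 = -305.2500; (r_i+r_j)·cross = 12.5·-305.2500 = -3815.6250
edge 1: (9.5,7.5)→(16,2)  cross = 9.5·2 − 16·7.5 = -101.0000; (r_i+r_j)·cross = 25.5·-101.0000 = -2575.5000
edge 2: (16,2)→(20,4.5)  cross = 16·4.5 − 20·2 = 32.0000; (r_i+r_j)·cross = 36·32.0000 = 1152.0000
edge 3: (20,4.5)→(18.5,11)  cross = 20·11 − 18.5·4.5 = 136.7500; (r_i+r_j)·cross = 38.5·136.7500 = 5264.8750
edge 4: (18.5,11)→(3,34.5)  cross = 18.5·34.5 − 3·11 = 605.2500; (r_i+r_j)·cross = 21.5·605.2500 = 13012.8750
Σcross = 367.7500 → A = |Σcross|/2 = 183.8750 mm²
Σ(r_i+r_j)·cross = 13038.6250 → first moment M = |Σ|/6 = 2173.1042
R_c = M/A = 2173.1042/183.8750 = 11.8184 mm
θ = 344° = 6.003933 rad
V = θ·R_c·A = 6.003933·11.8184·183.8750 = 13047.171 mm³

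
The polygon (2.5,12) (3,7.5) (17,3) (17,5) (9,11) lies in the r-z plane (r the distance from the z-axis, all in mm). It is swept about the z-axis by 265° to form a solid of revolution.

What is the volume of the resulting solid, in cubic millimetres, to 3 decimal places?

Profile (r,z), 5 vertices: (2.5,12) (3,7.5) (17,3) (17,5) (9,11)
edge 0: (2.5,12)→(3,7.5)  cross = 2.5·7.5 − 3·12 = -17.2500; (r_i+r_j)·cross = 5.5·-17.2500 = -94.8750
edge 1: (3,7.5)→(17,3)  cross = 3·3 − 17·7.5 = -118.5000; (r_i+r_j)·cross = 20·-118.5000 = -2370.0000
edge 2: (17,3)→(17,5)  cross = 17·5 − 17·3 = 34.0000; (r_i+r_j)·cross = 34·34.0000 = 1156.0000
edge 3: (17,5)→(9,11)  cross = 17·11 − 9·5 = 142.0000; (r_i+r_j)·cross = 26·142.0000 = 3692.0000
edge 4: (9,11)→(2.5,12)  cross = 9·12 − 2.5·11 = 80.5000; (r_i+r_j)·cross = 11.5·80.5000 = 925.7500
Σcross = 120.7500 → A = |Σcross|/2 = 60.3750 mm²
Σ(r_i+r_j)·cross = 3308.8750 → first moment M = |Σ|/6 = 551.4792
R_c = M/A = 551.4792/60.3750 = 9.1342 mm
θ = 265° = 4.625123 rad
V = θ·R_c·A = 4.625123·9.1342·60.3750 = 2550.659 mm³

Volume = 2550.659 mm³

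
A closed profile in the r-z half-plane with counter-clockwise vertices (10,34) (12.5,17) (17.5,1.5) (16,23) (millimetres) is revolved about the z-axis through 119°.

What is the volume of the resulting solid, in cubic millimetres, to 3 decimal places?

Profile (r,z), 4 vertices: (10,34) (12.5,17) (17.5,1.5) (16,23)
edge 0: (10,34)→(12.5,17)  cross = 10·17 − 12.5·34 = -255.0000; (r_i+r_j)·cross = 22.5·-255.0000 = -5737.5000
edge 1: (12.5,17)→(17.5,1.5)  cross = 12.5·1.5 − 17.5·17 = -278.7500; (r_i+r_j)·cross = 30·-278.7500 = -8362.5000
edge 2: (17.5,1.5)→(16,23)  cross = 17.5·23 − 16·1.5 = 378.5000; (r_i+r_j)·cross = 33.5·378.5000 = 12679.7500
edge 3: (16,23)→(10,34)  cross = 16·34 − 10·23 = 314.0000; (r_i+r_j)·cross = 26·314.0000 = 8164.0000
Σcross = 158.7500 → A = |Σcross|/2 = 79.3750 mm²
Σ(r_i+r_j)·cross = 6743.7500 → first moment M = |Σ|/6 = 1123.9583
R_c = M/A = 1123.9583/79.3750 = 14.1601 mm
θ = 119° = 2.076942 rad
V = θ·R_c·A = 2.076942·14.1601·79.3750 = 2334.396 mm³

Volume = 2334.396 mm³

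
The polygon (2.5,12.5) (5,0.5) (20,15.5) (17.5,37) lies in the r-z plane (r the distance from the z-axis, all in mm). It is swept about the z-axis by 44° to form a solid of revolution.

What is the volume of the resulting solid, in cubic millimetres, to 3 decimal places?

Profile (r,z), 4 vertices: (2.5,12.5) (5,0.5) (20,15.5) (17.5,37)
edge 0: (2.5,12.5)→(5,0.5)  cross = 2.5·0.5 − 5·12.5 = -61.2500; (r_i+r_j)·cross = 7.5·-61.2500 = -459.3750
edge 1: (5,0.5)→(20,15.5)  cross = 5·15.5 − 20·0.5 = 67.5000; (r_i+r_j)·cross = 25·67.5000 = 1687.5000
edge 2: (20,15.5)→(17.5,37)  cross = 20·37 − 17.5·15.5 = 468.7500; (r_i+r_j)·cross = 37.5·468.7500 = 17578.1250
edge 3: (17.5,37)→(2.5,12.5)  cross = 17.5·12.5 − 2.5·37 = 126.2500; (r_i+r_j)·cross = 20·126.2500 = 2525.0000
Σcross = 601.2500 → A = |Σcross|/2 = 300.6250 mm²
Σ(r_i+r_j)·cross = 21331.2500 → first moment M = |Σ|/6 = 3555.2083
R_c = M/A = 3555.2083/300.6250 = 11.8261 mm
θ = 44° = 0.767945 rad
V = θ·R_c·A = 0.767945·11.8261·300.6250 = 2730.204 mm³

Volume = 2730.204 mm³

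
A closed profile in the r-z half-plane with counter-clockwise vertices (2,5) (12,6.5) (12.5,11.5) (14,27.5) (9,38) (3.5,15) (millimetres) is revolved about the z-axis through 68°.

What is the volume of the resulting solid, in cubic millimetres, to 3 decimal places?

Profile (r,z), 6 vertices: (2,5) (12,6.5) (12.5,11.5) (14,27.5) (9,38) (3.5,15)
edge 0: (2,5)→(12,6.5)  cross = 2·6.5 − 12·5 = -47.0000; (r_i+r_j)·cross = 14·-47.0000 = -658.0000
edge 1: (12,6.5)→(12.5,11.5)  cross = 12·11.5 − 12.5·6.5 = 56.7500; (r_i+r_j)·cross = 24.5·56.7500 = 1390.3750
edge 2: (12.5,11.5)→(14,27.5)  cross = 12.5·27.5 − 14·11.5 = 182.7500; (r_i+r_j)·cross = 26.5·182.7500 = 4842.8750
edge 3: (14,27.5)→(9,38)  cross = 14·38 − 9·27.5 = 284.5000; (r_i+r_j)·cross = 23·284.5000 = 6543.5000
edge 4: (9,38)→(3.5,15)  cross = 9·15 − 3.5·38 = 2.0000; (r_i+r_j)·cross = 12.5·2.0000 = 25.0000
edge 5: (3.5,15)→(2,5)  cross = 3.5·5 − 2·15 = -12.5000; (r_i+r_j)·cross = 5.5·-12.5000 = -68.7500
Σcross = 466.5000 → A = |Σcross|/2 = 233.2500 mm²
Σ(r_i+r_j)·cross = 12075.0000 → first moment M = |Σ|/6 = 2012.5000
R_c = M/A = 2012.5000/233.2500 = 8.6281 mm
θ = 68° = 1.186824 rad
V = θ·R_c·A = 1.186824·8.6281·233.2500 = 2388.483 mm³

Volume = 2388.483 mm³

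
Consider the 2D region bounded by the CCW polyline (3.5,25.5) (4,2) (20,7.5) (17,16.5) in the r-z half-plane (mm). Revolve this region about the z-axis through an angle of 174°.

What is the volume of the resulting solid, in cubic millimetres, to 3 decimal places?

Volume = 7208.967 mm³

Profile (r,z), 4 vertices: (3.5,25.5) (4,2) (20,7.5) (17,16.5)
edge 0: (3.5,25.5)→(4,2)  cross = 3.5·2 − 4·25.5 = -95.0000; (r_i+r_j)·cross = 7.5·-95.0000 = -712.5000
edge 1: (4,2)→(20,7.5)  cross = 4·7.5 − 20·2 = -10.0000; (r_i+r_j)·cross = 24·-10.0000 = -240.0000
edge 2: (20,7.5)→(17,16.5)  cross = 20·16.5 − 17·7.5 = 202.5000; (r_i+r_j)·cross = 37·202.5000 = 7492.5000
edge 3: (17,16.5)→(3.5,25.5)  cross = 17·25.5 − 3.5·16.5 = 375.7500; (r_i+r_j)·cross = 20.5·375.7500 = 7702.8750
Σcross = 473.2500 → A = |Σcross|/2 = 236.6250 mm²
Σ(r_i+r_j)·cross = 14242.8750 → first moment M = |Σ|/6 = 2373.8125
R_c = M/A = 2373.8125/236.6250 = 10.0320 mm
θ = 174° = 3.036873 rad
V = θ·R_c·A = 3.036873·10.0320·236.6250 = 7208.967 mm³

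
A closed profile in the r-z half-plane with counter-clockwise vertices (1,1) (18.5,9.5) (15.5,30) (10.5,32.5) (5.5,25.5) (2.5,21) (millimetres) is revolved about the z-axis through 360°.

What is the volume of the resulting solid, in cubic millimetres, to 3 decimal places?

Volume = 21330.105 mm³

Profile (r,z), 6 vertices: (1,1) (18.5,9.5) (15.5,30) (10.5,32.5) (5.5,25.5) (2.5,21)
edge 0: (1,1)→(18.5,9.5)  cross = 1·9.5 − 18.5·1 = -9.0000; (r_i+r_j)·cross = 19.5·-9.0000 = -175.5000
edge 1: (18.5,9.5)→(15.5,30)  cross = 18.5·30 − 15.5·9.5 = 407.7500; (r_i+r_j)·cross = 34·407.7500 = 13863.5000
edge 2: (15.5,30)→(10.5,32.5)  cross = 15.5·32.5 − 10.5·30 = 188.7500; (r_i+r_j)·cross = 26·188.7500 = 4907.5000
edge 3: (10.5,32.5)→(5.5,25.5)  cross = 10.5·25.5 − 5.5·32.5 = 89.0000; (r_i+r_j)·cross = 16·89.0000 = 1424.0000
edge 4: (5.5,25.5)→(2.5,21)  cross = 5.5·21 − 2.5·25.5 = 51.7500; (r_i+r_j)·cross = 8·51.7500 = 414.0000
edge 5: (2.5,21)→(1,1)  cross = 2.5·1 − 1·21 = -18.5000; (r_i+r_j)·cross = 3.5·-18.5000 = -64.7500
Σcross = 709.7500 → A = |Σcross|/2 = 354.8750 mm²
Σ(r_i+r_j)·cross = 20368.7500 → first moment M = |Σ|/6 = 3394.7917
R_c = M/A = 3394.7917/354.8750 = 9.5662 mm
θ = 360° = 6.283185 rad
V = θ·R_c·A = 6.283185·9.5662·354.8750 = 21330.105 mm³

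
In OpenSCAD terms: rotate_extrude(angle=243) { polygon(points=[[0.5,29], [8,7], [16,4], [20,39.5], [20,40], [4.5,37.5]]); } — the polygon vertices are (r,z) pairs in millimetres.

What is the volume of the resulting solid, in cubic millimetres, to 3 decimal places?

Profile (r,z), 6 vertices: (0.5,29) (8,7) (16,4) (20,39.5) (20,40) (4.5,37.5)
edge 0: (0.5,29)→(8,7)  cross = 0.5·7 − 8·29 = -228.5000; (r_i+r_j)·cross = 8.5·-228.5000 = -1942.2500
edge 1: (8,7)→(16,4)  cross = 8·4 − 16·7 = -80.0000; (r_i+r_j)·cross = 24·-80.0000 = -1920.0000
edge 2: (16,4)→(20,39.5)  cross = 16·39.5 − 20·4 = 552.0000; (r_i+r_j)·cross = 36·552.0000 = 19872.0000
edge 3: (20,39.5)→(20,40)  cross = 20·40 − 20·39.5 = 10.0000; (r_i+r_j)·cross = 40·10.0000 = 400.0000
edge 4: (20,40)→(4.5,37.5)  cross = 20·37.5 − 4.5·40 = 570.0000; (r_i+r_j)·cross = 24.5·570.0000 = 13965.0000
edge 5: (4.5,37.5)→(0.5,29)  cross = 4.5·29 − 0.5·37.5 = 111.7500; (r_i+r_j)·cross = 5·111.7500 = 558.7500
Σcross = 935.2500 → A = |Σcross|/2 = 467.6250 mm²
Σ(r_i+r_j)·cross = 30933.5000 → first moment M = |Σ|/6 = 5155.5833
R_c = M/A = 5155.5833/467.6250 = 11.0250 mm
θ = 243° = 4.241150 rad
V = θ·R_c·A = 4.241150·11.0250·467.6250 = 21865.603 mm³

Volume = 21865.603 mm³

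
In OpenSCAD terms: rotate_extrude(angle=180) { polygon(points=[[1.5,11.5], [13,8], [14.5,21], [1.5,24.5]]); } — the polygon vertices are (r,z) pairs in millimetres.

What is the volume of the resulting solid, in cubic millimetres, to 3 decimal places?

Volume = 3898.324 mm³

Profile (r,z), 4 vertices: (1.5,11.5) (13,8) (14.5,21) (1.5,24.5)
edge 0: (1.5,11.5)→(13,8)  cross = 1.5·8 − 13·11.5 = -137.5000; (r_i+r_j)·cross = 14.5·-137.5000 = -1993.7500
edge 1: (13,8)→(14.5,21)  cross = 13·21 − 14.5·8 = 157.0000; (r_i+r_j)·cross = 27.5·157.0000 = 4317.5000
edge 2: (14.5,21)→(1.5,24.5)  cross = 14.5·24.5 − 1.5·21 = 323.7500; (r_i+r_j)·cross = 16·323.7500 = 5180.0000
edge 3: (1.5,24.5)→(1.5,11.5)  cross = 1.5·11.5 − 1.5·24.5 = -19.5000; (r_i+r_j)·cross = 3·-19.5000 = -58.5000
Σcross = 323.7500 → A = |Σcross|/2 = 161.8750 mm²
Σ(r_i+r_j)·cross = 7445.2500 → first moment M = |Σ|/6 = 1240.8750
R_c = M/A = 1240.8750/161.8750 = 7.6656 mm
θ = 180° = 3.141593 rad
V = θ·R_c·A = 3.141593·7.6656·161.8750 = 3898.324 mm³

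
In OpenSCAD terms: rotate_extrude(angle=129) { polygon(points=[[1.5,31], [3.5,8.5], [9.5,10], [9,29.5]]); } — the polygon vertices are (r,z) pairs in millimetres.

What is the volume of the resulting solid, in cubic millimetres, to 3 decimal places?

Volume = 1842.832 mm³

Profile (r,z), 4 vertices: (1.5,31) (3.5,8.5) (9.5,10) (9,29.5)
edge 0: (1.5,31)→(3.5,8.5)  cross = 1.5·8.5 − 3.5·31 = -95.7500; (r_i+r_j)·cross = 5·-95.7500 = -478.7500
edge 1: (3.5,8.5)→(9.5,10)  cross = 3.5·10 − 9.5·8.5 = -45.7500; (r_i+r_j)·cross = 13·-45.7500 = -594.7500
edge 2: (9.5,10)→(9,29.5)  cross = 9.5·29.5 − 9·10 = 190.2500; (r_i+r_j)·cross = 18.5·190.2500 = 3519.6250
edge 3: (9,29.5)→(1.5,31)  cross = 9·31 − 1.5·29.5 = 234.7500; (r_i+r_j)·cross = 10.5·234.7500 = 2464.8750
Σcross = 283.5000 → A = |Σcross|/2 = 141.7500 mm²
Σ(r_i+r_j)·cross = 4911.0000 → first moment M = |Σ|/6 = 818.5000
R_c = M/A = 818.5000/141.7500 = 5.7743 mm
θ = 129° = 2.251475 rad
V = θ·R_c·A = 2.251475·5.7743·141.7500 = 1842.832 mm³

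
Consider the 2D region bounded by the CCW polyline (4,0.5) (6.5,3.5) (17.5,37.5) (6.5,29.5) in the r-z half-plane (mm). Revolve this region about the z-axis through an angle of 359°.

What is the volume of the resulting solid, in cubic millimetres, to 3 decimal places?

Volume = 10263.269 mm³

Profile (r,z), 4 vertices: (4,0.5) (6.5,3.5) (17.5,37.5) (6.5,29.5)
edge 0: (4,0.5)→(6.5,3.5)  cross = 4·3.5 − 6.5·0.5 = 10.7500; (r_i+r_j)·cross = 10.5·10.7500 = 112.8750
edge 1: (6.5,3.5)→(17.5,37.5)  cross = 6.5·37.5 − 17.5·3.5 = 182.5000; (r_i+r_j)·cross = 24·182.5000 = 4380.0000
edge 2: (17.5,37.5)→(6.5,29.5)  cross = 17.5·29.5 − 6.5·37.5 = 272.5000; (r_i+r_j)·cross = 24·272.5000 = 6540.0000
edge 3: (6.5,29.5)→(4,0.5)  cross = 6.5·0.5 − 4·29.5 = -114.7500; (r_i+r_j)·cross = 10.5·-114.7500 = -1204.8750
Σcross = 351.0000 → A = |Σcross|/2 = 175.5000 mm²
Σ(r_i+r_j)·cross = 9828.0000 → first moment M = |Σ|/6 = 1638.0000
R_c = M/A = 1638.0000/175.5000 = 9.3333 mm
θ = 359° = 6.265732 rad
V = θ·R_c·A = 6.265732·9.3333·175.5000 = 10263.269 mm³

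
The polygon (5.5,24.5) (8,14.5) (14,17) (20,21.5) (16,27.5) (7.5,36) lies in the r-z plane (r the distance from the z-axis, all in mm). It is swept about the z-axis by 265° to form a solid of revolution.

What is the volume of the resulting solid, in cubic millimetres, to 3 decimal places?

Volume = 8903.746 mm³

Profile (r,z), 6 vertices: (5.5,24.5) (8,14.5) (14,17) (20,21.5) (16,27.5) (7.5,36)
edge 0: (5.5,24.5)→(8,14.5)  cross = 5.5·14.5 − 8·24.5 = -116.2500; (r_i+r_j)·cross = 13.5·-116.2500 = -1569.3750
edge 1: (8,14.5)→(14,17)  cross = 8·17 − 14·14.5 = -67.0000; (r_i+r_j)·cross = 22·-67.0000 = -1474.0000
edge 2: (14,17)→(20,21.5)  cross = 14·21.5 − 20·17 = -39.0000; (r_i+r_j)·cross = 34·-39.0000 = -1326.0000
edge 3: (20,21.5)→(16,27.5)  cross = 20·27.5 − 16·21.5 = 206.0000; (r_i+r_j)·cross = 36·206.0000 = 7416.0000
edge 4: (16,27.5)→(7.5,36)  cross = 16·36 − 7.5·27.5 = 369.7500; (r_i+r_j)·cross = 23.5·369.7500 = 8689.1250
edge 5: (7.5,36)→(5.5,24.5)  cross = 7.5·24.5 − 5.5·36 = -14.2500; (r_i+r_j)·cross = 13·-14.2500 = -185.2500
Σcross = 339.2500 → A = |Σcross|/2 = 169.6250 mm²
Σ(r_i+r_j)·cross = 11550.5000 → first moment M = |Σ|/6 = 1925.0833
R_c = M/A = 1925.0833/169.6250 = 11.3491 mm
θ = 265° = 4.625123 rad
V = θ·R_c·A = 4.625123·11.3491·169.6250 = 8903.746 mm³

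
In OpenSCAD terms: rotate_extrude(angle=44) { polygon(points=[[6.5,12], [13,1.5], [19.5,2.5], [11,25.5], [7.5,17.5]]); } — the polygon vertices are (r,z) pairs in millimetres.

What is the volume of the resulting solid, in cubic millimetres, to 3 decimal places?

Volume = 1442.680 mm³

Profile (r,z), 5 vertices: (6.5,12) (13,1.5) (19.5,2.5) (11,25.5) (7.5,17.5)
edge 0: (6.5,12)→(13,1.5)  cross = 6.5·1.5 − 13·12 = -146.2500; (r_i+r_j)·cross = 19.5·-146.2500 = -2851.8750
edge 1: (13,1.5)→(19.5,2.5)  cross = 13·2.5 − 19.5·1.5 = 3.2500; (r_i+r_j)·cross = 32.5·3.2500 = 105.6250
edge 2: (19.5,2.5)→(11,25.5)  cross = 19.5·25.5 − 11·2.5 = 469.7500; (r_i+r_j)·cross = 30.5·469.7500 = 14327.3750
edge 3: (11,25.5)→(7.5,17.5)  cross = 11·17.5 − 7.5·25.5 = 1.2500; (r_i+r_j)·cross = 18.5·1.2500 = 23.1250
edge 4: (7.5,17.5)→(6.5,12)  cross = 7.5·12 − 6.5·17.5 = -23.7500; (r_i+r_j)·cross = 14·-23.7500 = -332.5000
Σcross = 304.2500 → A = |Σcross|/2 = 152.1250 mm²
Σ(r_i+r_j)·cross = 11271.7500 → first moment M = |Σ|/6 = 1878.6250
R_c = M/A = 1878.6250/152.1250 = 12.3492 mm
θ = 44° = 0.767945 rad
V = θ·R_c·A = 0.767945·12.3492·152.1250 = 1442.680 mm³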